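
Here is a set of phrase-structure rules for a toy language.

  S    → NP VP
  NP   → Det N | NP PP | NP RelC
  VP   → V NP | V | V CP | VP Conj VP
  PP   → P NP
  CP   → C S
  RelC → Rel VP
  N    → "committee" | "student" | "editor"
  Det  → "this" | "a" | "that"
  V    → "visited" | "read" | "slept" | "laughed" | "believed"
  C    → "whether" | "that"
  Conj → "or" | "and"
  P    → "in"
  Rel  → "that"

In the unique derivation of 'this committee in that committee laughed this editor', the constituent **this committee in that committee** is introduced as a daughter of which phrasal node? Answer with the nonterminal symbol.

S

S
  NP
    NP
      Det: this
      N: committee
    PP
      P: in
      NP
        Det: that
        N: committee
  VP
    V: laughed
    NP
      Det: this
      N: editor
The span 'this committee in that committee' is the NP node built by NP → NP PP.
Its mother is the S built by S → NP VP.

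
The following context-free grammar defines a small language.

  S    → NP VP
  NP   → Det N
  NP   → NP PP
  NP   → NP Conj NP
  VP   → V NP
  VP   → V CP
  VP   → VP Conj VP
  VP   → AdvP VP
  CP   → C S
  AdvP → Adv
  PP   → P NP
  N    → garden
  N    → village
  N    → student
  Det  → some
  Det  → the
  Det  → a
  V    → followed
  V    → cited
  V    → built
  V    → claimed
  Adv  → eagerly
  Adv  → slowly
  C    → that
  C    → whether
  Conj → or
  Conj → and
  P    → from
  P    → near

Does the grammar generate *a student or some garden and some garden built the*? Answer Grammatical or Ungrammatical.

Ungrammatical

For S → NP VP, every NP-prefix leaves a non-VP remainder: after 'a student' the remainder is not a VP; after 'a student or some garden' the remainder is not a VP; after 'a student or some garden and some garden' the remainder is not a VP.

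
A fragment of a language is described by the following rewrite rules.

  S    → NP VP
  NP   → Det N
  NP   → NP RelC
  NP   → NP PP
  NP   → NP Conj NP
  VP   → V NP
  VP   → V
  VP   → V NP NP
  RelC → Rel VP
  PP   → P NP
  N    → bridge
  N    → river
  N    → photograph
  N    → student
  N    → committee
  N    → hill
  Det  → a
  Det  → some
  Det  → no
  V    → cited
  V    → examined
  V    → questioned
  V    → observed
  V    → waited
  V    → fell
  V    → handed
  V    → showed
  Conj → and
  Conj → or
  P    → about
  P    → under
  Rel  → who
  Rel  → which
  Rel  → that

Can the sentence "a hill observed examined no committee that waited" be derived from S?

Ungrammatical

For S → NP VP, the only prefix that parses as NP is 'a hill', but the remainder 'observed examined no committee that waited' is not a VP under these rules.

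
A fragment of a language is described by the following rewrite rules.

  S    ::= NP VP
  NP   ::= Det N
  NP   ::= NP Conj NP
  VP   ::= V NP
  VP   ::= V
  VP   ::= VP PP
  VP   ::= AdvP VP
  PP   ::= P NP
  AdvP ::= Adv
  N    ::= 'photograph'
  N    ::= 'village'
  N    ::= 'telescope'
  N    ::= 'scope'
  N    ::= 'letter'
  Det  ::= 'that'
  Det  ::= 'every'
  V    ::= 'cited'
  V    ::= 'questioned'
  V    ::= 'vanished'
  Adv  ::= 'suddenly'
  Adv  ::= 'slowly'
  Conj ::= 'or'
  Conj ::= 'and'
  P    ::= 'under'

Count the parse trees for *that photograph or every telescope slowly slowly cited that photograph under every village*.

Two of the 3 distinct bracketings:
[S [NP [NP [Det that] [N photograph]] [Conj or] [NP [Det every] [N telescope]]] [VP [VP [AdvP [Adv slowly]] [VP [AdvP [Adv slowly]] [VP [V cited] [NP [Det that] [N photograph]]]]] [PP [P under] [NP [Det every] [N village]]]]]
[S [NP [NP [Det that] [N photograph]] [Conj or] [NP [Det every] [N telescope]]] [VP [AdvP [Adv slowly]] [VP [VP [AdvP [Adv slowly]] [VP [V cited] [NP [Det that] [N photograph]]]] [PP [P under] [NP [Det every] [N village]]]]]]
The trees differ in how a recursive rule is bracketed over the same span.

3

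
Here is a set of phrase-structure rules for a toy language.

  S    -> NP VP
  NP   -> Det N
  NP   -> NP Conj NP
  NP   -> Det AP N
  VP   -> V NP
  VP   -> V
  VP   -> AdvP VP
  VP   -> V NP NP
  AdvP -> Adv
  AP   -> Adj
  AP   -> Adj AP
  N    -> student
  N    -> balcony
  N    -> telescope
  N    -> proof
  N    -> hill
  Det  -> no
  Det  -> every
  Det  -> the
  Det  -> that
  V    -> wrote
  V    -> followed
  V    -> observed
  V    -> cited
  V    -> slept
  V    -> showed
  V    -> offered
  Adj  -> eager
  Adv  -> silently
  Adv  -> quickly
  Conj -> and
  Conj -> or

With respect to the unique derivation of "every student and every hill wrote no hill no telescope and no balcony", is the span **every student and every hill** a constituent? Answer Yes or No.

[S [NP [NP [Det every] [N student]] [Conj and] [NP [Det every] [N hill]]] [VP [V wrote] [NP [Det no] [N hill]] [NP [NP [Det no] [N telescope]] [Conj and] [NP [Det no] [N balcony]]]]]
The words 'every student and every hill' are exhaustively dominated by a single NP node (built by NP → NP Conj NP), so they form a constituent.

Yes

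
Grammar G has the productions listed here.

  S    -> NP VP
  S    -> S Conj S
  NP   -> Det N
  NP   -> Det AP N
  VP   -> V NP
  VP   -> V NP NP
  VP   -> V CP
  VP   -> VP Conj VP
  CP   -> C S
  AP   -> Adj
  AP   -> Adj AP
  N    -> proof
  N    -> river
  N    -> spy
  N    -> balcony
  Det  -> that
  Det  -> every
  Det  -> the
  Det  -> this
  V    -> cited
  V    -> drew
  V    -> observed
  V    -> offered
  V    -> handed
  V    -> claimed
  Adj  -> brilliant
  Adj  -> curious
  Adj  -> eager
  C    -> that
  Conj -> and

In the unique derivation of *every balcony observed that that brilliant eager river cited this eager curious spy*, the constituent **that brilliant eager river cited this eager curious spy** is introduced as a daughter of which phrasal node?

[S [NP [Det every] [N balcony]] [VP [V observed] [CP [C that] [S [NP [Det that] [AP [Adj brilliant] [AP [Adj eager]]] [N river]] [VP [V cited] [NP [Det this] [AP [Adj eager] [AP [Adj curious]]] [N spy]]]]]]]
The span 'that brilliant eager river cited this eager curious spy' is the S node built by S → NP VP.
Its mother is the CP built by CP → C S.

CP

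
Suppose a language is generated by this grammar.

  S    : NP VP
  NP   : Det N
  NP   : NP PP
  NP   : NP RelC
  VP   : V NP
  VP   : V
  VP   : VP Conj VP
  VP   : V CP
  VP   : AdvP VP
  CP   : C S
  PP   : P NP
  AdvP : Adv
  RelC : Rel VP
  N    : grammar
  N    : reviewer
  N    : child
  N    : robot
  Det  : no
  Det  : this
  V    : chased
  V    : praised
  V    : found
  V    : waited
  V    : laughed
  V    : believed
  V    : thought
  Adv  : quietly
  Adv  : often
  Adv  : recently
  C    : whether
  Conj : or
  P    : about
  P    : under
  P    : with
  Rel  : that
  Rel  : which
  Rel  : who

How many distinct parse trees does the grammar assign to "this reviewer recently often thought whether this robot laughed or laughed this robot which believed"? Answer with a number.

Two of the 4 distinct bracketings:
[S [NP [Det this] [N reviewer]] [VP [VP [AdvP [Adv recently]] [VP [AdvP [Adv often]] [VP [V thought] [CP [C whether] [S [NP [Det this] [N robot]] [VP [V laughed]]]]]]] [Conj or] [VP [V laughed] [NP [NP [Det this] [N robot]] [RelC [Rel which] [VP [V believed]]]]]]]
[S [NP [Det this] [N reviewer]] [VP [AdvP [Adv recently]] [VP [VP [AdvP [Adv often]] [VP [V thought] [CP [C whether] [S [NP [Det this] [N robot]] [VP [V laughed]]]]]] [Conj or] [VP [V laughed] [NP [NP [Det this] [N robot]] [RelC [Rel which] [VP [V believed]]]]]]]]
The trees differ in how a recursive rule is bracketed over the same span.

4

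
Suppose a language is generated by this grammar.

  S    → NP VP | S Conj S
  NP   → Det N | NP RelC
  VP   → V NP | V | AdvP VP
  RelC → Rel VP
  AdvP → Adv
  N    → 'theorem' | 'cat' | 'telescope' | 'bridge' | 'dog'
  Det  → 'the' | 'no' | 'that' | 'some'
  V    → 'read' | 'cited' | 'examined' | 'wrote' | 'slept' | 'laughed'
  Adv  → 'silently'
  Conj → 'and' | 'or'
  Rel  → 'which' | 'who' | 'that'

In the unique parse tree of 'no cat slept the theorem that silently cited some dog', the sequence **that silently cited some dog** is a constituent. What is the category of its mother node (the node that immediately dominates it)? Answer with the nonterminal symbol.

S
  NP
    Det: no
    N: cat
  VP
    V: slept
    NP
      NP
        Det: the
        N: theorem
      RelC
        Rel: that
        VP
          AdvP
            Adv: silently
          VP
            V: cited
            NP
              Det: some
              N: dog
The span 'that silently cited some dog' is the RelC node built by RelC → Rel VP.
Its mother is the NP built by NP → NP RelC.

NP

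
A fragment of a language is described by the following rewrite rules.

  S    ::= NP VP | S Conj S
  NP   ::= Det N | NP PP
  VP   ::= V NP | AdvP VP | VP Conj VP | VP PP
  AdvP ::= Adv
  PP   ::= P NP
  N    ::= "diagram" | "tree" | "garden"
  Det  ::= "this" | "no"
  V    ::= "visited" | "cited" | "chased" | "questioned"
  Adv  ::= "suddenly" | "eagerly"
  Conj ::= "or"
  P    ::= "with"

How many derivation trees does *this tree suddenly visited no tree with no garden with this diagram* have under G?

Two of the 9 distinct bracketings:
[S [NP [Det this] [N tree]] [VP [AdvP [Adv suddenly]] [VP [V visited] [NP [NP [Det no] [N tree]] [PP [P with] [NP [NP [Det no] [N garden]] [PP [P with] [NP [Det this] [N diagram]]]]]]]]]
[S [NP [Det this] [N tree]] [VP [AdvP [Adv suddenly]] [VP [V visited] [NP [NP [NP [Det no] [N tree]] [PP [P with] [NP [Det no] [N garden]]]] [PP [P with] [NP [Det this] [N diagram]]]]]]]
The trees differ in how a recursive rule is bracketed over the same span.

9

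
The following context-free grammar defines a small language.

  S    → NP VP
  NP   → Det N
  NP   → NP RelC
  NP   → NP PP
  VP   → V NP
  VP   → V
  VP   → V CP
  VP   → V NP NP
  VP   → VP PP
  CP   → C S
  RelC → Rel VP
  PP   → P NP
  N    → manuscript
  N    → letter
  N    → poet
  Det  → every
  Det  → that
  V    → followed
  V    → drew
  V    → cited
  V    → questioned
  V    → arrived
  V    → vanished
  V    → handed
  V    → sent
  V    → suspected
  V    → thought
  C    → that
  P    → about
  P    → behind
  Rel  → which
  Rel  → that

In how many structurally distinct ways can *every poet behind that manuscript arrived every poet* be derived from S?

[S [NP [NP [Det every] [N poet]] [PP [P behind] [NP [Det that] [N manuscript]]]] [VP [V arrived] [NP [Det every] [N poet]]]]
No rule offers an alternative attachment or grouping for any span, so this is the only derivation.

1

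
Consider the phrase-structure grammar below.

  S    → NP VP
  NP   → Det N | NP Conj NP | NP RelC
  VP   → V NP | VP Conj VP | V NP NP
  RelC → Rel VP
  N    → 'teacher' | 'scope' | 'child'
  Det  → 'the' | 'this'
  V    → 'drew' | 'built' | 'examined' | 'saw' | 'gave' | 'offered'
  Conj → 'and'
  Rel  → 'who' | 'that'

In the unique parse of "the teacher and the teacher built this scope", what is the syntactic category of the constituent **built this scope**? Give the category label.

[S [NP [NP [Det the] [N teacher]] [Conj and] [NP [Det the] [N teacher]]] [VP [V built] [NP [Det this] [N scope]]]]
The span 'built this scope' is the VP node built by VP → V NP.

VP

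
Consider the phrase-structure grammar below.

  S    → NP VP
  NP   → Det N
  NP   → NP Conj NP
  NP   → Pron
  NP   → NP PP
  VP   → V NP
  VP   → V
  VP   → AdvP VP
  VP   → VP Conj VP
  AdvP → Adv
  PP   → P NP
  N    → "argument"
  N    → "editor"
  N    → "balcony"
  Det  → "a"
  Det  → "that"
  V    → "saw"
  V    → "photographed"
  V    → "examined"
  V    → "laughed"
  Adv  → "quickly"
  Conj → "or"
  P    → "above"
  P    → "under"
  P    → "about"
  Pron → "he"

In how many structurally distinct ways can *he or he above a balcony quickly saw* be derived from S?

The two bracketings:
[S [NP [NP [Pron he]] [Conj or] [NP [NP [Pron he]] [PP [P above] [NP [Det a] [N balcony]]]]] [VP [AdvP [Adv quickly]] [VP [V saw]]]]
[S [NP [NP [NP [Pron he]] [Conj or] [NP [Pron he]]] [PP [P above] [NP [Det a] [N balcony]]]] [VP [AdvP [Adv quickly]] [VP [V saw]]]]
The trees differ in how a recursive rule is bracketed over the same span.

2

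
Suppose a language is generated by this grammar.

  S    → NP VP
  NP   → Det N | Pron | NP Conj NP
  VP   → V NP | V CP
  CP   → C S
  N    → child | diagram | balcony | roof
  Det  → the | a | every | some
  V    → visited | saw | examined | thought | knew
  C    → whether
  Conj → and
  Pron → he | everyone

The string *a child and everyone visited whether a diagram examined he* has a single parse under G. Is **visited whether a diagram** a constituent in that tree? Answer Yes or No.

[S [NP [NP [Det a] [N child]] [Conj and] [NP [Pron everyone]]] [VP [V visited] [CP [C whether] [S [NP [Det a] [N diagram]] [VP [V examined] [NP [Pron he]]]]]]]
The smallest constituent containing 'visited whether a diagram' is the VP spanning 'visited whether a diagram examined he'; no single node in the tree dominates exactly the given words.

No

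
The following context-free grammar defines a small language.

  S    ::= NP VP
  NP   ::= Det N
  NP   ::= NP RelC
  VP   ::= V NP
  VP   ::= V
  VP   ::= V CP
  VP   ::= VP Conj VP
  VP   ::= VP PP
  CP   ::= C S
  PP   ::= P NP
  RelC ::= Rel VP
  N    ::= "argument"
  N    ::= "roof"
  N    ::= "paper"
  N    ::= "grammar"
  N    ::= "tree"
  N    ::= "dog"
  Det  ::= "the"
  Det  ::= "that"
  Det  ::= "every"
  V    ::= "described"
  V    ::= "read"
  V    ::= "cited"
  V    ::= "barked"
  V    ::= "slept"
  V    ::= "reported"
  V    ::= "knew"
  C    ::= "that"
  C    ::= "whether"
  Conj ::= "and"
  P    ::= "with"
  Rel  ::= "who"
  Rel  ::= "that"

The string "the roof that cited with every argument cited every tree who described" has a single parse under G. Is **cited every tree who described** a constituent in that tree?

Yes

[S [NP [NP [Det the] [N roof]] [RelC [Rel that] [VP [VP [V cited]] [PP [P with] [NP [Det every] [N argument]]]]]] [VP [V cited] [NP [NP [Det every] [N tree]] [RelC [Rel who] [VP [V described]]]]]]
The words 'cited every tree who described' are exhaustively dominated by a single VP node (built by VP → V NP), so they form a constituent.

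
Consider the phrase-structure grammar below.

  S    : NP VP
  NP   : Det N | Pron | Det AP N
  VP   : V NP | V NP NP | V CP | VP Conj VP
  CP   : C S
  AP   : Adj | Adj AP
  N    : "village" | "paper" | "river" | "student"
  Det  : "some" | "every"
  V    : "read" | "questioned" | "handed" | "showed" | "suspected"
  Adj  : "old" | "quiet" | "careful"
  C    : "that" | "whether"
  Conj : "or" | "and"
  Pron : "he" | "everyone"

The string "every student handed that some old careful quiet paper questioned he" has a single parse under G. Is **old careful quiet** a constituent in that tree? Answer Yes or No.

[S [NP [Det every] [N student]] [VP [V handed] [CP [C that] [S [NP [Det some] [AP [Adj old] [AP [Adj careful] [AP [Adj quiet]]]] [N paper]] [VP [V questioned] [NP [Pron he]]]]]]]
The words 'old careful quiet' are exhaustively dominated by a single AP node (built by AP → Adj AP), so they form a constituent.

Yes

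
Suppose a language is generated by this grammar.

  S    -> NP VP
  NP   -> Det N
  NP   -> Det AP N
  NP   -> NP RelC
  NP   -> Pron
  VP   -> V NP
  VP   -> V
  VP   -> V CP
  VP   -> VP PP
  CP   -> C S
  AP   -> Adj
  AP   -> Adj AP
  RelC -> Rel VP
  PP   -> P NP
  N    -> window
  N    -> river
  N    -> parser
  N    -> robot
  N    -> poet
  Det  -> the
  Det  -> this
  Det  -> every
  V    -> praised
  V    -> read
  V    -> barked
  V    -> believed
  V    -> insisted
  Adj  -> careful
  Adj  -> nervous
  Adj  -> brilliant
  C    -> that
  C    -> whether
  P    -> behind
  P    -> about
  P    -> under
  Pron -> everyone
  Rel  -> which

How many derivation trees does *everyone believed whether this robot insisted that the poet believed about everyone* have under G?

3

Two of the 3 distinct bracketings:
[S [NP [Pron everyone]] [VP [V believed] [CP [C whether] [S [NP [Det this] [N robot]] [VP [V insisted] [CP [C that] [S [NP [Det the] [N poet]] [VP [VP [V believed]] [PP [P about] [NP [Pron everyone]]]]]]]]]]]
[S [NP [Pron everyone]] [VP [V believed] [CP [C whether] [S [NP [Det this] [N robot]] [VP [VP [V insisted] [CP [C that] [S [NP [Det the] [N poet]] [VP [V believed]]]]] [PP [P about] [NP [Pron everyone]]]]]]]]
The trees differ in how a recursive rule is bracketed over the same span.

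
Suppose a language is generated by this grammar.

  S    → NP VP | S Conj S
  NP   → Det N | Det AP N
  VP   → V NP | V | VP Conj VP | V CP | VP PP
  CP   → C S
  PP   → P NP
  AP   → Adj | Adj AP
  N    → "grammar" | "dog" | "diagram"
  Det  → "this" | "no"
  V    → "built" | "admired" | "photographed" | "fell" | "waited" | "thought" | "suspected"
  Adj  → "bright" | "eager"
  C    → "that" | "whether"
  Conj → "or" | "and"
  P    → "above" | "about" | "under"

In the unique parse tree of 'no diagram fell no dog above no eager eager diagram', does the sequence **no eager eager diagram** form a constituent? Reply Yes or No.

Yes

[S [NP [Det no] [N diagram]] [VP [VP [V fell] [NP [Det no] [N dog]]] [PP [P above] [NP [Det no] [AP [Adj eager] [AP [Adj eager]]] [N diagram]]]]]
The words 'no eager eager diagram' are exhaustively dominated by a single NP node (built by NP → Det AP N), so they form a constituent.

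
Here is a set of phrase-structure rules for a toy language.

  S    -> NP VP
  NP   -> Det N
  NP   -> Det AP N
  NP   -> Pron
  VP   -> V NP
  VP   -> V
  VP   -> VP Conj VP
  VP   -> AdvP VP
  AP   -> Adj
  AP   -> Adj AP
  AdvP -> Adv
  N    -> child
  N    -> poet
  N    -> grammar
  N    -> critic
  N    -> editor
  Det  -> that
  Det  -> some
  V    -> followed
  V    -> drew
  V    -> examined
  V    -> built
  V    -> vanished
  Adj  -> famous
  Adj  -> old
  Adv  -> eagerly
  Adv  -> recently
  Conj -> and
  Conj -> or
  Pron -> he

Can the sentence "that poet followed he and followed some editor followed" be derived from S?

For S → NP VP, the only prefix that parses as NP is 'that poet', but the remainder 'followed he and followed some editor followed' is not a VP under these rules.

Ungrammatical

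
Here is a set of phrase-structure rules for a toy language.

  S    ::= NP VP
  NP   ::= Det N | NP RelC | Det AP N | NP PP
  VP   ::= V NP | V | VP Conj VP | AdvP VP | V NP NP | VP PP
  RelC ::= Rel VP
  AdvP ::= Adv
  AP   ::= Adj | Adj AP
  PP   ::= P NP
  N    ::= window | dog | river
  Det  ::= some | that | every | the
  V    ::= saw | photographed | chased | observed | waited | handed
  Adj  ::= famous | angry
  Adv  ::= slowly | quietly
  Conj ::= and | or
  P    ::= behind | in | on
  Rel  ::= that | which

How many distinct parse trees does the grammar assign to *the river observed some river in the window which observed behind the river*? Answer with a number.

10

Two of the 10 distinct bracketings:
[S [NP [Det the] [N river]] [VP [V observed] [NP [NP [NP [Det some] [N river]] [PP [P in] [NP [Det the] [N window]]]] [RelC [Rel which] [VP [VP [V observed]] [PP [P behind] [NP [Det the] [N river]]]]]]]]
[S [NP [Det the] [N river]] [VP [V observed] [NP [NP [Det some] [N river]] [PP [P in] [NP [NP [Det the] [N window]] [RelC [Rel which] [VP [VP [V observed]] [PP [P behind] [NP [Det the] [N river]]]]]]]]]]
The trees differ in how a recursive rule is bracketed over the same span.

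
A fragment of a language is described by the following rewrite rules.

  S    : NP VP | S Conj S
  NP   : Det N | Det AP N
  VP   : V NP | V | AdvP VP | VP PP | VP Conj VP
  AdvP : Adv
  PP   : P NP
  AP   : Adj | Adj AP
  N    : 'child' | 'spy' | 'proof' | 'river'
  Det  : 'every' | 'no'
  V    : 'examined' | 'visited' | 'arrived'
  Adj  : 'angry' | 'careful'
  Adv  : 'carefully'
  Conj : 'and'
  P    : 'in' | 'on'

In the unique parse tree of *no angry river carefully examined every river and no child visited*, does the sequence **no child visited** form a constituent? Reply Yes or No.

[S [S [NP [Det no] [AP [Adj angry]] [N river]] [VP [AdvP [Adv carefully]] [VP [V examined] [NP [Det every] [N river]]]]] [Conj and] [S [NP [Det no] [N child]] [VP [V visited]]]]
The words 'no child visited' are exhaustively dominated by a single S node (built by S → NP VP), so they form a constituent.

Yes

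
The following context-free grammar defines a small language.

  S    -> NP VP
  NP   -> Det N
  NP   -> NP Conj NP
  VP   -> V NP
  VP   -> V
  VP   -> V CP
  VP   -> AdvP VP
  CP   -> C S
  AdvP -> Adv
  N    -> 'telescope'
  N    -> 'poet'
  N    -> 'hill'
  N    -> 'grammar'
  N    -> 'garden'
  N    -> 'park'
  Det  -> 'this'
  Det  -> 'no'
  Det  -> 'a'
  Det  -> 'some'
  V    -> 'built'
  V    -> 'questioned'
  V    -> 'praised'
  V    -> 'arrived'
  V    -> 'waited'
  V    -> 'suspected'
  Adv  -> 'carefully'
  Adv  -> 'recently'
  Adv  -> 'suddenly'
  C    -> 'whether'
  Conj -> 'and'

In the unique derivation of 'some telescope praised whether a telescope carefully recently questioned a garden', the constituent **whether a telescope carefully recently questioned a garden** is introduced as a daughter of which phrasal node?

VP

S
  NP
    Det: some
    N: telescope
  VP
    V: praised
    CP
      C: whether
      S
        NP
          Det: a
          N: telescope
        VP
          AdvP
            Adv: carefully
          VP
            AdvP
              Adv: recently
            VP
              V: questioned
              NP
                Det: a
                N: garden
The span 'whether a telescope carefully recently questioned a garden' is the CP node built by CP → C S.
Its mother is the VP built by VP → V CP.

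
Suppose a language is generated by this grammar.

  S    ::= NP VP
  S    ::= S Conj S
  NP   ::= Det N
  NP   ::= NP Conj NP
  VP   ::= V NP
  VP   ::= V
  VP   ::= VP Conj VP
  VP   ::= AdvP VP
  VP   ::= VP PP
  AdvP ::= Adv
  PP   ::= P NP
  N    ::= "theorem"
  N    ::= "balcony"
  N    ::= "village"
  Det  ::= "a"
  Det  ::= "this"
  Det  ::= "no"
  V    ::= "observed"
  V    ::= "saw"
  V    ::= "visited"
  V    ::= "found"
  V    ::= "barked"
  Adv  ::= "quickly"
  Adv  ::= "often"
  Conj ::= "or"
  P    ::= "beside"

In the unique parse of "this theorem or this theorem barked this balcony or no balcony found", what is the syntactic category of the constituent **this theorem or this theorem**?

NP

S
  S
    NP
      NP
        Det: this
        N: theorem
      Conj: or
      NP
        Det: this
        N: theorem
    VP
      V: barked
      NP
        Det: this
        N: balcony
  Conj: or
  S
    NP
      Det: no
      N: balcony
    VP
      V: found
The span 'this theorem or this theorem' is the NP node built by NP → NP Conj NP.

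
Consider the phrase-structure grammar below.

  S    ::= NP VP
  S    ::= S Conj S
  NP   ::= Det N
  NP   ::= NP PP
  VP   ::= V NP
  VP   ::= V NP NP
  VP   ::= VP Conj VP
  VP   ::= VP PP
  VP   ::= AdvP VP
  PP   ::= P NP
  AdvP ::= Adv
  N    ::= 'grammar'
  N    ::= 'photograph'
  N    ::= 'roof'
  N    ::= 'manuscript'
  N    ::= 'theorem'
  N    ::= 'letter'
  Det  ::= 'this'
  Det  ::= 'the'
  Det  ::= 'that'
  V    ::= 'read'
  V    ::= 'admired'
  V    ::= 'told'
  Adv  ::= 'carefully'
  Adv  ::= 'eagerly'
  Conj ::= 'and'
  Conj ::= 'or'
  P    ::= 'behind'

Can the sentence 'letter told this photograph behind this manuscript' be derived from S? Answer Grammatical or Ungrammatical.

Ungrammatical

For S → NP VP, no prefix of the string parses as an NP. The alternative S rule S → S Conj S likewise has no satisfying split.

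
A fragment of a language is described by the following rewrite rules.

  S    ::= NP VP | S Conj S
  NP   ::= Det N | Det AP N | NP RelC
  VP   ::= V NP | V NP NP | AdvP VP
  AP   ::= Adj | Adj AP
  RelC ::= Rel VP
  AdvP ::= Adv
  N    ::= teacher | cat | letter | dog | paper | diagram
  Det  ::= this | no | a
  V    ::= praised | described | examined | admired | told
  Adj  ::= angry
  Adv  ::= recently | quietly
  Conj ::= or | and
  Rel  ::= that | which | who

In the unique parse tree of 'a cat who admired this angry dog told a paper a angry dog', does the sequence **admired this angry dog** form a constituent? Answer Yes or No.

[S [NP [NP [Det a] [N cat]] [RelC [Rel who] [VP [V admired] [NP [Det this] [AP [Adj angry]] [N dog]]]]] [VP [V told] [NP [Det a] [N paper]] [NP [Det a] [AP [Adj angry]] [N dog]]]]
The words 'admired this angry dog' are exhaustively dominated by a single VP node (built by VP → V NP), so they form a constituent.

Yes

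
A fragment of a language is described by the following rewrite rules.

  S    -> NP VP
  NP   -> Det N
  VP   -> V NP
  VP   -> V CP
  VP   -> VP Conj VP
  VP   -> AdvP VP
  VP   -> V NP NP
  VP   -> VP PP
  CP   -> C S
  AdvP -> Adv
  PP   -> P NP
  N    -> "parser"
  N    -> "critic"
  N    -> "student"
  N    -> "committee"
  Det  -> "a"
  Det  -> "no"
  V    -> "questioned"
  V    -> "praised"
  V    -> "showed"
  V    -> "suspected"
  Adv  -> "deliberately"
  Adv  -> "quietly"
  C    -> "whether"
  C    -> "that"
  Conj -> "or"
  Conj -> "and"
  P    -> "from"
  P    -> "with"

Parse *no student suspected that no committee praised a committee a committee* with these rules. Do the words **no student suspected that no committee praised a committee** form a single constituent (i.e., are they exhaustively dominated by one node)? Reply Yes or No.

[S [NP [Det no] [N student]] [VP [V suspected] [CP [C that] [S [NP [Det no] [N committee]] [VP [V praised] [NP [Det a] [N committee]] [NP [Det a] [N committee]]]]]]]
The smallest constituent containing 'no student suspected that no committee praised a committee' is the S spanning 'no student suspected that no committee praised a committee a committee'; no single node in the tree dominates exactly the given words.

No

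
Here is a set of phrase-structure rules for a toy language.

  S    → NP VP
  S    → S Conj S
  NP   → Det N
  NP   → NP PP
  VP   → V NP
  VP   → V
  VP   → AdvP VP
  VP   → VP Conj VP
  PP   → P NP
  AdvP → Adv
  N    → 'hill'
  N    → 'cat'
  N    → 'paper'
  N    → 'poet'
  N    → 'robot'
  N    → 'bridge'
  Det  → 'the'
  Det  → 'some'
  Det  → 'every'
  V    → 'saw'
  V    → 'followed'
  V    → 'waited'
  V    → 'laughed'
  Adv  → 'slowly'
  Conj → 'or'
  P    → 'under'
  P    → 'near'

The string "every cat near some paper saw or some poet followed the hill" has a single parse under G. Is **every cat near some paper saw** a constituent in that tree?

[S [S [NP [NP [Det every] [N cat]] [PP [P near] [NP [Det some] [N paper]]]] [VP [V saw]]] [Conj or] [S [NP [Det some] [N poet]] [VP [V followed] [NP [Det the] [N hill]]]]]
The words 'every cat near some paper saw' are exhaustively dominated by a single S node (built by S → NP VP), so they form a constituent.

Yes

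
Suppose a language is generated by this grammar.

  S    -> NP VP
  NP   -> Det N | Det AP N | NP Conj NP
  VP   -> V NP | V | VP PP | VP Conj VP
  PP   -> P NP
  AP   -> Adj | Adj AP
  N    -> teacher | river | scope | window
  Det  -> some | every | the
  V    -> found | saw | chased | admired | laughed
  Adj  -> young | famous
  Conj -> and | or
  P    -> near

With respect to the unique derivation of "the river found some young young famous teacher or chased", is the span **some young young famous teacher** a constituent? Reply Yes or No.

Yes

[S [NP [Det the] [N river]] [VP [VP [V found] [NP [Det some] [AP [Adj young] [AP [Adj young] [AP [Adj famous]]]] [N teacher]]] [Conj or] [VP [V chased]]]]
The words 'some young young famous teacher' are exhaustively dominated by a single NP node (built by NP → Det AP N), so they form a constituent.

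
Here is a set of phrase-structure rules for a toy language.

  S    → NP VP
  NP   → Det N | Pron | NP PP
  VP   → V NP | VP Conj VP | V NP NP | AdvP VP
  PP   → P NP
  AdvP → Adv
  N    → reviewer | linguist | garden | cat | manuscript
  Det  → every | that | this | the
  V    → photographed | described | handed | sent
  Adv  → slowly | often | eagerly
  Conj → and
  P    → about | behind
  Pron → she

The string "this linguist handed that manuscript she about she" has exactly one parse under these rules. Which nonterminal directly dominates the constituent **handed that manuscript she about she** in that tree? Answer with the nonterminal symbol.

[S [NP [Det this] [N linguist]] [VP [V handed] [NP [Det that] [N manuscript]] [NP [NP [Pron she]] [PP [P about] [NP [Pron she]]]]]]
The span 'handed that manuscript she about she' is the VP node built by VP → V NP NP.
Its mother is the S built by S → NP VP.

S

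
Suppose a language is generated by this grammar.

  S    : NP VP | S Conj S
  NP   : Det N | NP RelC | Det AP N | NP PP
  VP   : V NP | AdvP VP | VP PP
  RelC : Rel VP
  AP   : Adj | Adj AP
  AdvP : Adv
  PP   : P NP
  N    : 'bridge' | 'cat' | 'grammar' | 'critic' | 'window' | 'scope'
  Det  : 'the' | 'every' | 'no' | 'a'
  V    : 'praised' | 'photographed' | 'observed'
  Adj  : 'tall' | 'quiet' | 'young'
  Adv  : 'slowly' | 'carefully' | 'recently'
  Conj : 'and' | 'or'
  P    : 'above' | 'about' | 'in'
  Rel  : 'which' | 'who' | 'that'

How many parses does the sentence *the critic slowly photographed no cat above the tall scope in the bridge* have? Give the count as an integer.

9

Two of the 9 distinct bracketings:
[S [NP [Det the] [N critic]] [VP [AdvP [Adv slowly]] [VP [V photographed] [NP [NP [Det no] [N cat]] [PP [P above] [NP [NP [Det the] [AP [Adj tall]] [N scope]] [PP [P in] [NP [Det the] [N bridge]]]]]]]]]
[S [NP [Det the] [N critic]] [VP [AdvP [Adv slowly]] [VP [V photographed] [NP [NP [NP [Det no] [N cat]] [PP [P above] [NP [Det the] [AP [Adj tall]] [N scope]]]] [PP [P in] [NP [Det the] [N bridge]]]]]]]
The trees differ in how a recursive rule is bracketed over the same span.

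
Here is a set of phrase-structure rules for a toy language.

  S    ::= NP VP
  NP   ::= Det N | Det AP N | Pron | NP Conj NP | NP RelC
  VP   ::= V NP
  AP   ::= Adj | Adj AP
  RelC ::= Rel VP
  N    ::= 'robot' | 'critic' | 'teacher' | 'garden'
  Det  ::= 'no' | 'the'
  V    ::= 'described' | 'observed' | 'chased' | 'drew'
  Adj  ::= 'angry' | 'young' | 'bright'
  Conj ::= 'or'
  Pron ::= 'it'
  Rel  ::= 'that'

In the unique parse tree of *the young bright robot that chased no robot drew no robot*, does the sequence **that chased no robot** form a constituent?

Yes

[S [NP [NP [Det the] [AP [Adj young] [AP [Adj bright]]] [N robot]] [RelC [Rel that] [VP [V chased] [NP [Det no] [N robot]]]]] [VP [V drew] [NP [Det no] [N robot]]]]
The words 'that chased no robot' are exhaustively dominated by a single RelC node (built by RelC → Rel VP), so they form a constituent.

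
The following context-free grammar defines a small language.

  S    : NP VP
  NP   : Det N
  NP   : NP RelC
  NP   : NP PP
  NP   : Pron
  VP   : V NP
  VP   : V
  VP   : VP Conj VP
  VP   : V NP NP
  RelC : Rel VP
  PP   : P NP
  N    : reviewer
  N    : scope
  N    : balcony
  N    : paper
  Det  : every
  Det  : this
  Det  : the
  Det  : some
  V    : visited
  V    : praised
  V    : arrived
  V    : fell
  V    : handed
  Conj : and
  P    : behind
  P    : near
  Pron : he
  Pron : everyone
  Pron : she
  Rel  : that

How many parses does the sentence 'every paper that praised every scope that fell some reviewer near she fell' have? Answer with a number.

Two of the 7 distinct bracketings:
[S [NP [NP [Det every] [N paper]] [RelC [Rel that] [VP [V praised] [NP [NP [Det every] [N scope]] [RelC [Rel that] [VP [V fell] [NP [NP [Det some] [N reviewer]] [PP [P near] [NP [Pron she]]]]]]]]]] [VP [V fell]]]
[S [NP [NP [Det every] [N paper]] [RelC [Rel that] [VP [V praised] [NP [NP [NP [Det every] [N scope]] [RelC [Rel that] [VP [V fell] [NP [Det some] [N reviewer]]]]] [PP [P near] [NP [Pron she]]]]]]] [VP [V fell]]]
The trees differ in how a recursive rule is bracketed over the same span.

7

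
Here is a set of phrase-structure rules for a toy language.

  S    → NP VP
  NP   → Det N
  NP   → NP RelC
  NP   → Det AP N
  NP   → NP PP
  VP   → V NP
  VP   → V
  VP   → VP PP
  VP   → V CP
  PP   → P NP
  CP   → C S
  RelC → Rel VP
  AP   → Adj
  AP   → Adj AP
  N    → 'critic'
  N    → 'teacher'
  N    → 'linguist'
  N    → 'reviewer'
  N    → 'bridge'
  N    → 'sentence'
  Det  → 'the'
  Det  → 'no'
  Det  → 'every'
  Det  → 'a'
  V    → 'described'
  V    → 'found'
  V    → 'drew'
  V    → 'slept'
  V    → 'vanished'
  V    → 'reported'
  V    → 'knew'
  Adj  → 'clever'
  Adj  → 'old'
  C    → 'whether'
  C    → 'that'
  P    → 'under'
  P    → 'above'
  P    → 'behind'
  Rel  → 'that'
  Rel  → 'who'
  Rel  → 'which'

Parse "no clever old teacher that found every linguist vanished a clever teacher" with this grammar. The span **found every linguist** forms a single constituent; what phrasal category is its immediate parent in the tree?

S
  NP
    NP
      Det: no
      AP
        Adj: clever
        AP
          Adj: old
      N: teacher
    RelC
      Rel: that
      VP
        V: found
        NP
          Det: every
          N: linguist
  VP
    V: vanished
    NP
      Det: a
      AP
        Adj: clever
      N: teacher
The span 'found every linguist' is the VP node built by VP → V NP.
Its mother is the RelC built by RelC → Rel VP.

RelC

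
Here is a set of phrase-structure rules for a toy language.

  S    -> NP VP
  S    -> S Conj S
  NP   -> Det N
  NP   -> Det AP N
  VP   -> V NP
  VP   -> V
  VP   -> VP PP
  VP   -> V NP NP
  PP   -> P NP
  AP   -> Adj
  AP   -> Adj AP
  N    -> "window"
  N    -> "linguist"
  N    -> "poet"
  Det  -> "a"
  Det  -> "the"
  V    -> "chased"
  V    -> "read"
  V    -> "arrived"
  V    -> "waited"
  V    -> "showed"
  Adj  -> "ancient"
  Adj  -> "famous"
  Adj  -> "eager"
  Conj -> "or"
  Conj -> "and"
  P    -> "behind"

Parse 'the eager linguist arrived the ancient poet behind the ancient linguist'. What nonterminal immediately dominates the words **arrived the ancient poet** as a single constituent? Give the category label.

VP

[S [NP [Det the] [AP [Adj eager]] [N linguist]] [VP [VP [V arrived] [NP [Det the] [AP [Adj ancient]] [N poet]]] [PP [P behind] [NP [Det the] [AP [Adj ancient]] [N linguist]]]]]
The span 'arrived the ancient poet' is the VP node built by VP → V NP.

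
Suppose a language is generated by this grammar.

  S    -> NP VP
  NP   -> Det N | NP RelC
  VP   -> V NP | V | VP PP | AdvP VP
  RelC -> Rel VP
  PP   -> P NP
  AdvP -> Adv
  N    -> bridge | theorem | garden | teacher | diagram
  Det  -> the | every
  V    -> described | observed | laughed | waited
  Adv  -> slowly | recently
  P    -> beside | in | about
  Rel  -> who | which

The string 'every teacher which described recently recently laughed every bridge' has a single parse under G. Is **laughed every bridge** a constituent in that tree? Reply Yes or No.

Yes

[S [NP [NP [Det every] [N teacher]] [RelC [Rel which] [VP [V described]]]] [VP [AdvP [Adv recently]] [VP [AdvP [Adv recently]] [VP [V laughed] [NP [Det every] [N bridge]]]]]]
The words 'laughed every bridge' are exhaustively dominated by a single VP node (built by VP → V NP), so they form a constituent.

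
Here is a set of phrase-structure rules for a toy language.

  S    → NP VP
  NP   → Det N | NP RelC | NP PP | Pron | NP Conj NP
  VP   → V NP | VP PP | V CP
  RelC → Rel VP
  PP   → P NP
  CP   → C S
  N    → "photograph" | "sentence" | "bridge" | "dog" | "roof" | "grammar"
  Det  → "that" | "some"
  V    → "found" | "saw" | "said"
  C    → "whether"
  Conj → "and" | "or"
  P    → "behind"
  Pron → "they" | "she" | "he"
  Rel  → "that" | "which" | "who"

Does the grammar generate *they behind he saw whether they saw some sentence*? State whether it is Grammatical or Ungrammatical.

S
  NP
    NP
      Pron: they
    PP
      P: behind
      NP
        Pron: he
  VP
    V: saw
    CP
      C: whether
      S
        NP
          Pron: they
        VP
          V: saw
          NP
            Det: some
            N: sentence
Every word is introduced by a lexical rule and the phrasal rules combine the resulting categories into a single S.

Grammatical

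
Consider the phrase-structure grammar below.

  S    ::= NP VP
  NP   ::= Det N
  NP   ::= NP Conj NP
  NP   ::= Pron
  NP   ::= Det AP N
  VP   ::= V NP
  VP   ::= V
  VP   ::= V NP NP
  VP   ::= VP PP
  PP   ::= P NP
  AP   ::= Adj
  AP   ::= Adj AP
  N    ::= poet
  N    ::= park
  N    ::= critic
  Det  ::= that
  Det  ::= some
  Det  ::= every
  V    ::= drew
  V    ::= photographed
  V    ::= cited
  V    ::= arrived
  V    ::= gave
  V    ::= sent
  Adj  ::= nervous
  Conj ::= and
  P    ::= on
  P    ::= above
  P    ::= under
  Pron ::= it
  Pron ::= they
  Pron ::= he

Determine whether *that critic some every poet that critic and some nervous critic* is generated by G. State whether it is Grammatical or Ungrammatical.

A Det word can never sit immediately before a Det word in any string this grammar generates, so the substring 'some every' rules out a derivation.

Ungrammatical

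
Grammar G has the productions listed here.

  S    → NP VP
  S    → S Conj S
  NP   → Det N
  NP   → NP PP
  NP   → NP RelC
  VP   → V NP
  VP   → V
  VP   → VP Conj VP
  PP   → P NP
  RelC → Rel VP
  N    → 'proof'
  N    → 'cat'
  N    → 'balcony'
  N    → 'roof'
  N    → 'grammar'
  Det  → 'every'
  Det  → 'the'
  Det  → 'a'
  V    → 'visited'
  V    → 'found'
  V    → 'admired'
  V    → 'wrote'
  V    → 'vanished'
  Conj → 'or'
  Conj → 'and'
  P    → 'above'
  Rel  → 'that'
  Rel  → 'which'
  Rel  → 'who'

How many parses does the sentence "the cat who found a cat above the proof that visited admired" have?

Two of the 5 distinct bracketings:
[S [NP [NP [NP [Det the] [N cat]] [RelC [Rel who] [VP [V found] [NP [Det a] [N cat]]]]] [PP [P above] [NP [NP [Det the] [N proof]] [RelC [Rel that] [VP [V visited]]]]]] [VP [V admired]]]
[S [NP [NP [Det the] [N cat]] [RelC [Rel who] [VP [V found] [NP [NP [Det a] [N cat]] [PP [P above] [NP [NP [Det the] [N proof]] [RelC [Rel that] [VP [V visited]]]]]]]]] [VP [V admired]]]
The trees differ in how a recursive rule is bracketed over the same span.

5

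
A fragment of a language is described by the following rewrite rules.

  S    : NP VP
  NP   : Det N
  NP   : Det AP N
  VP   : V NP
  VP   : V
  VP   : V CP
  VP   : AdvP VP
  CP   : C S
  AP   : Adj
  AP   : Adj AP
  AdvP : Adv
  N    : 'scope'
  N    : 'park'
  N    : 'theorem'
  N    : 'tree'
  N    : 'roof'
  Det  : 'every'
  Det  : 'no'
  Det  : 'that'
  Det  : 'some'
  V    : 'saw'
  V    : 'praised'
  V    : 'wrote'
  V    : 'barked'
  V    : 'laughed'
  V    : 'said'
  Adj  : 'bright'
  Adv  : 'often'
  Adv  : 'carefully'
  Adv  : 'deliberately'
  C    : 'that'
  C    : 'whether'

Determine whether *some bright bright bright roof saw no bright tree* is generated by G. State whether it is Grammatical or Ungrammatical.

Grammatical

S
  NP
    Det: some
    AP
      Adj: bright
      AP
        Adj: bright
        AP
          Adj: bright
    N: roof
  VP
    V: saw
    NP
      Det: no
      AP
        Adj: bright
      N: tree
Each bracket corresponds to one application of a listed rule, so the string is derivable from S.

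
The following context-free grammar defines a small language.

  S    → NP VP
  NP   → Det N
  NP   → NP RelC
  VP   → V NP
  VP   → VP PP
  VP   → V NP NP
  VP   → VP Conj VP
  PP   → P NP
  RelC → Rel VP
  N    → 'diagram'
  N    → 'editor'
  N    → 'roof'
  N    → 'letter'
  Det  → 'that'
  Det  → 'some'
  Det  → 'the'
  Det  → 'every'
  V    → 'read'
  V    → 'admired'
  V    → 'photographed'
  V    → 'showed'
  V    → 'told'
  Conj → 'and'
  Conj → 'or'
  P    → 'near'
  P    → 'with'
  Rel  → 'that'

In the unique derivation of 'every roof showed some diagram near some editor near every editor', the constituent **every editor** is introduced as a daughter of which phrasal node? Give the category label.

[S [NP [Det every] [N roof]] [VP [VP [VP [V showed] [NP [Det some] [N diagram]]] [PP [P near] [NP [Det some] [N editor]]]] [PP [P near] [NP [Det every] [N editor]]]]]
The span 'every editor' is the NP node built by NP → Det N.
Its mother is the PP built by PP → P NP.

PP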